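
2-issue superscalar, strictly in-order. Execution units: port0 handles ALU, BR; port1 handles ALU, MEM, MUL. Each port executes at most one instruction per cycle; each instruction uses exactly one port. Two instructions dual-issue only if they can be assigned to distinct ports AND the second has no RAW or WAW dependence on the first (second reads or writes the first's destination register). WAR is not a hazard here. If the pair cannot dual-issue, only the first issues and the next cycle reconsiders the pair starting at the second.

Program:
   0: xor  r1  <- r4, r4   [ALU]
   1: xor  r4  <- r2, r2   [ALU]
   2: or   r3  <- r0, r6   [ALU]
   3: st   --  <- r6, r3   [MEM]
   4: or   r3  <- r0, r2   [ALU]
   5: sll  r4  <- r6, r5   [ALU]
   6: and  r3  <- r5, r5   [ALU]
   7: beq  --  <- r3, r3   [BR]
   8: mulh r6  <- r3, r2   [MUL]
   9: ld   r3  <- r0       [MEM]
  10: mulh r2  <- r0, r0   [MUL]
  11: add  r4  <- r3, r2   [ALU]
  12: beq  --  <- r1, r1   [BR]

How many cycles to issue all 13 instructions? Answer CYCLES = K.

0. xor;xor @i0&i1  | pair
1. or @i2  | RAW r3
2. st;or @i3&i4  | pair
3. sll;and @i5&i6  | pair
4. beq;mulh @i7&i8  | pair
5. ld @i9  | no-port MEM/MUL
6. mulh @i10  | RAW r2
7. add;beq @i11&i12  | pair

CYCLES = 8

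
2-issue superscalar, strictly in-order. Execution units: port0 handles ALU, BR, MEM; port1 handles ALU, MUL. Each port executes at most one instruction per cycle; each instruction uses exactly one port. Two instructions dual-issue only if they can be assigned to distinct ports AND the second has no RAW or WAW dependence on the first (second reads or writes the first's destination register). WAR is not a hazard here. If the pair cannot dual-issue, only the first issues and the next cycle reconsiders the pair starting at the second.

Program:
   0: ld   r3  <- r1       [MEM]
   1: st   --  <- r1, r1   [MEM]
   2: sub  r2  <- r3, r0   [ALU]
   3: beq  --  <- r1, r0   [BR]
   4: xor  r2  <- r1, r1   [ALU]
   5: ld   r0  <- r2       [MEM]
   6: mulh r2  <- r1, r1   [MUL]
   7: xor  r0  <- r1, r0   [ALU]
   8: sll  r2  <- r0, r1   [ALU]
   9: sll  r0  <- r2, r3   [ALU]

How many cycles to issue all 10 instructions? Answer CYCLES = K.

CYCLES = 7

0. ld @i0  | no-port MEM/MEM
1. st/sub @i1,i2  | 2-wide
2. beq/xor @i3,i4  | 2-wide
3. ld/mulh @i5,i6  | 2-wide
4. xor @i7  | RAW r0
5. sll @i8  | RAW r2
6. sll @i9  | tail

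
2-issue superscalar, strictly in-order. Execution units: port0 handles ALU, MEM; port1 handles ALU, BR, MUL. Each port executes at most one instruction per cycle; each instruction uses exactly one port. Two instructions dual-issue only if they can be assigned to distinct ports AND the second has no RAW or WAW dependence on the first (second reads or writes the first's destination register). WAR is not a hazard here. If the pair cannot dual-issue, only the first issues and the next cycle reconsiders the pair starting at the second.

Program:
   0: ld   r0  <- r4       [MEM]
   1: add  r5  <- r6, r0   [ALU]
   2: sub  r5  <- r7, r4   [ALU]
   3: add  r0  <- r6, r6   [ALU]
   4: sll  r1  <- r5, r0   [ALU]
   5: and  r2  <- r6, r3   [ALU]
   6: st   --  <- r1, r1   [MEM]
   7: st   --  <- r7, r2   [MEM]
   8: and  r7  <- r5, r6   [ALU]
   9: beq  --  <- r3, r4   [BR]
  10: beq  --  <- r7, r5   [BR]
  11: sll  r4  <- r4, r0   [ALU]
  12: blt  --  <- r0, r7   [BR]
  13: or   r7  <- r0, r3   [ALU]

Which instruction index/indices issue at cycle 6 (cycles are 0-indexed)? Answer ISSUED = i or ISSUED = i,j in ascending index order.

c0: i0 ld  RAW r0
c1: i1 add  WAW r5
c2: i2,i3 sub;add  2-wide
c3: i4,i5 sll;and  2-wide
c4: i6 st  no-port MEM/MEM
c5: i7,i8 st;and  2-wide
c6: i9 beq  no-port BR/BR
c7: i10,i11 beq;sll  2-wide
c8: i12,i13 blt;or  2-wide

ISSUED = 9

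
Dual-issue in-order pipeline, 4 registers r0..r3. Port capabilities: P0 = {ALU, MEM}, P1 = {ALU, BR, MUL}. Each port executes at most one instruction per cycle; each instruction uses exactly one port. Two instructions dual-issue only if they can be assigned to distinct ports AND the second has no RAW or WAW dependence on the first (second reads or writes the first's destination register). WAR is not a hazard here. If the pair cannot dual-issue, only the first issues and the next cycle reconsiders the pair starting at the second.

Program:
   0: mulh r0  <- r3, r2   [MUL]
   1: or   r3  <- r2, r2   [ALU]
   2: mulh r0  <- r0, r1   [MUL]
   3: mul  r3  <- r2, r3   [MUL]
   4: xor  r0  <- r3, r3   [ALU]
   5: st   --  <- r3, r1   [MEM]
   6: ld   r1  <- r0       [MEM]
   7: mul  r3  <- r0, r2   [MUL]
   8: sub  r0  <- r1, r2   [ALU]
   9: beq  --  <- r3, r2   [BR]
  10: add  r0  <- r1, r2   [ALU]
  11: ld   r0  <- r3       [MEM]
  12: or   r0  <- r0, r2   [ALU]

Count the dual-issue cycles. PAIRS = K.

PAIRS = 4

  cy0 -> i0/i1 (mulh.MUL or.ALU) 2-wide
  cy1 -> i2 (mulh.MUL) no-port MUL/MUL
  cy2 -> i3 (mul.MUL) RAW r3
  cy3 -> i4/i5 (xor.ALU st.MEM) 2-wide
  cy4 -> i6/i7 (ld.MEM mul.MUL) 2-wide
  cy5 -> i8/i9 (sub.ALU beq.BR) 2-wide
  cy6 -> i10 (add.ALU) WAW r0
  cy7 -> i11 (ld.MEM) RAW+WAW r0
  cy8 -> i12 (or.ALU) tail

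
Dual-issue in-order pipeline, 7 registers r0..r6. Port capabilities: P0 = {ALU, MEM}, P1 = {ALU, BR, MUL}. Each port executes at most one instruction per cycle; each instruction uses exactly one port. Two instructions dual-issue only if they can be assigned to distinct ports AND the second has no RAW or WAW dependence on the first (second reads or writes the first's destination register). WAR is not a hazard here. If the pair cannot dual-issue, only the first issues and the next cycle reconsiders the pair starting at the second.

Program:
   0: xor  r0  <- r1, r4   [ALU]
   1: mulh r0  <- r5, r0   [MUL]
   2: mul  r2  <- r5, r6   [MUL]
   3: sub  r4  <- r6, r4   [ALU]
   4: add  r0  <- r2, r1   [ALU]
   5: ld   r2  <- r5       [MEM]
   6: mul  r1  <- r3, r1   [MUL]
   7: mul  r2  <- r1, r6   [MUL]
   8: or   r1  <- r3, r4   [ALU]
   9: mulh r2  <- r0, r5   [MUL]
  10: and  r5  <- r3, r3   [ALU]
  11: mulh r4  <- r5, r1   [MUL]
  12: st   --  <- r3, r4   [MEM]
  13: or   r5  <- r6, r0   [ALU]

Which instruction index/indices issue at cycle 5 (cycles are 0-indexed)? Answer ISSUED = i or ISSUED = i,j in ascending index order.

c0: i0 xor.ALU  RAW+WAW r0
c1: i1 mulh.MUL  no-port MUL/MUL
c2: i2/i3 mul.MUL;sub.ALU  pair
c3: i4/i5 add.ALU;ld.MEM  pair
c4: i6 mul.MUL  no-port MUL/MUL
c5: i7/i8 mul.MUL;or.ALU  pair
c6: i9/i10 mulh.MUL;and.ALU  pair
c7: i11 mulh.MUL  RAW r4
c8: i12/i13 st.MEM;or.ALU  pair

ISSUED = 7,8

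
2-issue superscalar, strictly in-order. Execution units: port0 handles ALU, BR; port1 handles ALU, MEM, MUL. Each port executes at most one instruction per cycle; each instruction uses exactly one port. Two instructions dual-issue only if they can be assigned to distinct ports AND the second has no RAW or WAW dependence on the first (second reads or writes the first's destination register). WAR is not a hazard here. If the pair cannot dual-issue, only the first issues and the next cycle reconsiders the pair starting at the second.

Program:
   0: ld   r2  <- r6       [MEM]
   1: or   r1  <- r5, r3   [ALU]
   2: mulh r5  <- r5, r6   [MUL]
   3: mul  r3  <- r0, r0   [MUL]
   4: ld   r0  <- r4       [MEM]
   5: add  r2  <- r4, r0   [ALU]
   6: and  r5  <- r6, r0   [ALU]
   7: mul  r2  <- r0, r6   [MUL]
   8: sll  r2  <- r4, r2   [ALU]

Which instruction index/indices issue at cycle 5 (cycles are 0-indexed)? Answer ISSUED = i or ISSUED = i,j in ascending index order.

ISSUED = 7

c0: i0&i1 ld;or  2-wide
c1: i2 mulh  no-port MUL/MUL
c2: i3 mul  no-port MUL/MEM
c3: i4 ld  RAW r0
c4: i5&i6 add;and  2-wide
c5: i7 mul  RAW+WAW r2
c6: i8 sll  tail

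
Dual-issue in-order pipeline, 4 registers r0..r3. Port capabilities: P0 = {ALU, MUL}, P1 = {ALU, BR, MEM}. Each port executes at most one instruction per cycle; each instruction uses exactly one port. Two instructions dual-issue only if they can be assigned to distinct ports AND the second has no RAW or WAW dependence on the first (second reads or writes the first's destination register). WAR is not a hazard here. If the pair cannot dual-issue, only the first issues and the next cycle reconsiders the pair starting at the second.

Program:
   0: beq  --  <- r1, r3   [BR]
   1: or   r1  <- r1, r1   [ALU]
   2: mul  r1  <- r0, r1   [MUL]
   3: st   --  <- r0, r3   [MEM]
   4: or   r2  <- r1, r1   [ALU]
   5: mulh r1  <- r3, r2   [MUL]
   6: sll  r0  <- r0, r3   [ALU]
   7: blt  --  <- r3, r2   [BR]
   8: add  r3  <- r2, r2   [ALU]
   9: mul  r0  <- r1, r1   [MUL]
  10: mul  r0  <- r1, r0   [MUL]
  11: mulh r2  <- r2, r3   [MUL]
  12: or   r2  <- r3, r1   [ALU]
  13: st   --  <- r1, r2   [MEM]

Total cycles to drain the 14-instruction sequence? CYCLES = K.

t=0 i0,i1:beq.BR;or.ALU ; 2-wide
t=1 i2,i3:mul.MUL;st.MEM ; 2-wide
t=2 i4:or.ALU ; RAW r2
t=3 i5,i6:mulh.MUL;sll.ALU ; 2-wide
t=4 i7,i8:blt.BR;add.ALU ; 2-wide
t=5 i9:mul.MUL ; no-port MUL/MUL
t=6 i10:mul.MUL ; no-port MUL/MUL
t=7 i11:mulh.MUL ; WAW r2
t=8 i12:or.ALU ; RAW r2
t=9 i13:st.MEM ; tail

CYCLES = 10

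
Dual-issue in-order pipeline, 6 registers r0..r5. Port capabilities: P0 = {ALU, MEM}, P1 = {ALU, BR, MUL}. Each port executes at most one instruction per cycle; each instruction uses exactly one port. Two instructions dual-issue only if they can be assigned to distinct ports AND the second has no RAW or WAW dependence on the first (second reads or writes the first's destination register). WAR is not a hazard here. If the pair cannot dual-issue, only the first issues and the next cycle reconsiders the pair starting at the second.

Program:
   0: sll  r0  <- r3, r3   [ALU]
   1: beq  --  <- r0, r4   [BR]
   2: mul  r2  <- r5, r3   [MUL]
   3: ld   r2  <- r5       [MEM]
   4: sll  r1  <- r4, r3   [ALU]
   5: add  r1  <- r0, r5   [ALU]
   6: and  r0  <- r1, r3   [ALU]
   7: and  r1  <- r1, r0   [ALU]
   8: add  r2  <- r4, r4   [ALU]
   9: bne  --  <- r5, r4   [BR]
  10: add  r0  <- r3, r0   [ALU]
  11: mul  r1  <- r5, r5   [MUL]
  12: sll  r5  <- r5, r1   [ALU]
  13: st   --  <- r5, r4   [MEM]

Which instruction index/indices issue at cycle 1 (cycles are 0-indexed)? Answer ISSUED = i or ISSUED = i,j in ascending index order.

ISSUED = 1

0. sll @i0  | RAW r0
1. beq @i1  | no-port BR/MUL
2. mul @i2  | WAW r2
3. ld/sll @i3+i4  | pair
4. add @i5  | RAW r1
5. and @i6  | RAW r0
6. and/add @i7+i8  | pair
7. bne/add @i9+i10  | pair
8. mul @i11  | RAW r1
9. sll @i12  | RAW r5
10. st @i13  | tail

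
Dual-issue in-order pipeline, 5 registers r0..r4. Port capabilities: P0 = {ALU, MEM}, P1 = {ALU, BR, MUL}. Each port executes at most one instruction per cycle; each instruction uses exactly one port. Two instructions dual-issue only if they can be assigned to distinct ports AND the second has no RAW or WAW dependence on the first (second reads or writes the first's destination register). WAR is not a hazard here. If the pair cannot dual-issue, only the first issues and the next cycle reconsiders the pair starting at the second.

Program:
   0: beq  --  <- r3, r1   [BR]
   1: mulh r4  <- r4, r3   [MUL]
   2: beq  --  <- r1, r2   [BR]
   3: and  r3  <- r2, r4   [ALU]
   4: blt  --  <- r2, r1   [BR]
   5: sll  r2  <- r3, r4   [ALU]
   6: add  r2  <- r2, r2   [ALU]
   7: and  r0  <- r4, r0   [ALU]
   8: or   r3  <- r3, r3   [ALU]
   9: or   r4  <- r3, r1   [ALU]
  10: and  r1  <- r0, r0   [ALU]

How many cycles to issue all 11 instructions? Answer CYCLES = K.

#0 head=0: beq.BR i0 no-port BR/MUL
#1 head=1: mulh.MUL i1 no-port MUL/BR
#2 head=2: beq.BR and.ALU i2/i3 dual
#3 head=4: blt.BR sll.ALU i4/i5 dual
#4 head=6: add.ALU and.ALU i6/i7 dual
#5 head=8: or.ALU i8 RAW r3
#6 head=9: or.ALU and.ALU i9/i10 dual

CYCLES = 7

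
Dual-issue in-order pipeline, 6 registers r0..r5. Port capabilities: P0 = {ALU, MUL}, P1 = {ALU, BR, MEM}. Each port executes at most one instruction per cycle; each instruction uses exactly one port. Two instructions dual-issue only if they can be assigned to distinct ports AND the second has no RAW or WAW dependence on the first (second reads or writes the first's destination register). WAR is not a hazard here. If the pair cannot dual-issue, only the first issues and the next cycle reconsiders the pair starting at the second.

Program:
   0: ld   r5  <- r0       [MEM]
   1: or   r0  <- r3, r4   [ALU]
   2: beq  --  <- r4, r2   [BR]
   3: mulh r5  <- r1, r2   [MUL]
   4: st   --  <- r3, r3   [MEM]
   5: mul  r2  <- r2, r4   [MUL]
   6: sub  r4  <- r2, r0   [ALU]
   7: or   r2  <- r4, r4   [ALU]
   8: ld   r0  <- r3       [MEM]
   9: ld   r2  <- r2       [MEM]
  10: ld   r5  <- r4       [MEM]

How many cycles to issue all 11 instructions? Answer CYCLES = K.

  cy0 -> i0,i1 (ld.MEM+or.ALU) dual
  cy1 -> i2,i3 (beq.BR+mulh.MUL) dual
  cy2 -> i4,i5 (st.MEM+mul.MUL) dual
  cy3 -> i6 (sub.ALU) RAW r4
  cy4 -> i7,i8 (or.ALU+ld.MEM) dual
  cy5 -> i9 (ld.MEM) no-port MEM/MEM
  cy6 -> i10 (ld.MEM) tail

CYCLES = 7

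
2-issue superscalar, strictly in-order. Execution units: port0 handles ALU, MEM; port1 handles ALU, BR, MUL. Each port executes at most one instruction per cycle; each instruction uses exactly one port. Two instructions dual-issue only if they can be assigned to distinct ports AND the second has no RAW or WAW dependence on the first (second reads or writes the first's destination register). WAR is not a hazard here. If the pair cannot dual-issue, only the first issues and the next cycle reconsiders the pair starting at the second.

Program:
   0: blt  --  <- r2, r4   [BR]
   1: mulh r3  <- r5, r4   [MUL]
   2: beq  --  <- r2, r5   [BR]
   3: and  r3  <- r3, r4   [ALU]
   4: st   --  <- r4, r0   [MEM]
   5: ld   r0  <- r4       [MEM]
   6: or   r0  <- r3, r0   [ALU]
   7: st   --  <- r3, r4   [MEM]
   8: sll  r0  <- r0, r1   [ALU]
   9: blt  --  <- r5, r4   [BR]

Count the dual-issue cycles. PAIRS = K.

t=0 i0:blt ; no-port BR/MUL
t=1 i1:mulh ; no-port MUL/BR
t=2 i2+i3:beq and ; dual
t=3 i4:st ; no-port MEM/MEM
t=4 i5:ld ; RAW+WAW r0
t=5 i6+i7:or st ; dual
t=6 i8+i9:sll blt ; dual

PAIRS = 3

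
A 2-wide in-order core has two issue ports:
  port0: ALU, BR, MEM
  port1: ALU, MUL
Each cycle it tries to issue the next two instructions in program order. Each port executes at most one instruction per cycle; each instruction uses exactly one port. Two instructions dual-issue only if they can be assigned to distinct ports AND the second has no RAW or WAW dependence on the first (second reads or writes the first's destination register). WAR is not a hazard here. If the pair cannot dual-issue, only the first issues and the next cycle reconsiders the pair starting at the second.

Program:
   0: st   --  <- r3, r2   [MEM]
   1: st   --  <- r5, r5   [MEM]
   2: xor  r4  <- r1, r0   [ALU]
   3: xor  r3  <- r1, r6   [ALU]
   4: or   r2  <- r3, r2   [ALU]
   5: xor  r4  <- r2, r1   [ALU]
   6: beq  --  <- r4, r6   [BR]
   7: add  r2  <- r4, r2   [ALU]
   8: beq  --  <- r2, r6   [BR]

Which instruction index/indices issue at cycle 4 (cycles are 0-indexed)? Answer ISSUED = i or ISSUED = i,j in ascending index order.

c0: i0 st  no-port MEM/MEM
c1: i1+i2 st xor  2-wide
c2: i3 xor  RAW r3
c3: i4 or  RAW r2
c4: i5 xor  RAW r4
c5: i6+i7 beq add  2-wide
c6: i8 beq  tail

ISSUED = 5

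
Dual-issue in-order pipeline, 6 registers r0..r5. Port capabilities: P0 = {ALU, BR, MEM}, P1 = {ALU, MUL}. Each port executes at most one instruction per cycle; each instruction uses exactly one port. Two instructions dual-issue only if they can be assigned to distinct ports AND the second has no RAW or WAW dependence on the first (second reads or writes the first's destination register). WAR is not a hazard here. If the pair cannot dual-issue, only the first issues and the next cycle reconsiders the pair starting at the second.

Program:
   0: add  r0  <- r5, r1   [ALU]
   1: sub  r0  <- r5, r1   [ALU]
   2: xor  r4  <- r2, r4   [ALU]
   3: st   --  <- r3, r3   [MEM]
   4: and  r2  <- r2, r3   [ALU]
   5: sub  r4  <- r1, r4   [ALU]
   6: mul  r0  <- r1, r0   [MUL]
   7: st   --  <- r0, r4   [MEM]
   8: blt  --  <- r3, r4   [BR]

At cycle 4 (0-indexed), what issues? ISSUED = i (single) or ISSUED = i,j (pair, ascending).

ISSUED = 7

#0 head=0: add.ALU i0 WAW r0
#1 head=1: sub.ALU/xor.ALU i1+i2 pair
#2 head=3: st.MEM/and.ALU i3+i4 pair
#3 head=5: sub.ALU/mul.MUL i5+i6 pair
#4 head=7: st.MEM i7 no-port MEM/BR
#5 head=8: blt.BR i8 tail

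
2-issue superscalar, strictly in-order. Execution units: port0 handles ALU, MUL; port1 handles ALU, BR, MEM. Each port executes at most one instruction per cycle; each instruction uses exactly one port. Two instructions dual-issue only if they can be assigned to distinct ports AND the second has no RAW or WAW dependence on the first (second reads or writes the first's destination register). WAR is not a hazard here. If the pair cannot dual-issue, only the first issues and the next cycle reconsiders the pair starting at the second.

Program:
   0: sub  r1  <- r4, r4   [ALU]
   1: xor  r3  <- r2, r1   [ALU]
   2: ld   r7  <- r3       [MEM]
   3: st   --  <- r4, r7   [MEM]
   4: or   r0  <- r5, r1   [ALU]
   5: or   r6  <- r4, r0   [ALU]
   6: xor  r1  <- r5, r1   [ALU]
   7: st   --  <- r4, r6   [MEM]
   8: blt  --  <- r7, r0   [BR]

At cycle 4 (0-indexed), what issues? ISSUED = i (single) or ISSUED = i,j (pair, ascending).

ISSUED = 5,6

[0] i0  sub  -- RAW r1
[1] i1  xor  -- RAW r3
[2] i2  ld  -- no-port MEM/MEM
[3] i3,i4  st;or  -- dual
[4] i5,i6  or;xor  -- dual
[5] i7  st  -- no-port MEM/BR
[6] i8  blt  -- tail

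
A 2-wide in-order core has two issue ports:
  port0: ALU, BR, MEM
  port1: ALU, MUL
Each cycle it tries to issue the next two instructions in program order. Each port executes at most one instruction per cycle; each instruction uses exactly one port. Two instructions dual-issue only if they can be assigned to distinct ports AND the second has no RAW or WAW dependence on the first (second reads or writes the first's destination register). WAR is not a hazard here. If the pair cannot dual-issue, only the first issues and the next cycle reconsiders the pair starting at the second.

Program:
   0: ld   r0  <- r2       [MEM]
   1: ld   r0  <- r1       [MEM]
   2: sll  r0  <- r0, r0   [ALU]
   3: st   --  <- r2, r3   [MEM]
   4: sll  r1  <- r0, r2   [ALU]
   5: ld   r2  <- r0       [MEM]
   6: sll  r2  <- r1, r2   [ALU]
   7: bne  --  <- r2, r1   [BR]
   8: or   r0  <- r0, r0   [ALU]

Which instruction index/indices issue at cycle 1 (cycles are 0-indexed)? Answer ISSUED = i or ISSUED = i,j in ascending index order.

0. ld.MEM @i0  | no-port MEM/MEM
1. ld.MEM @i1  | RAW+WAW r0
2. sll.ALU+st.MEM @i2,i3  | dual
3. sll.ALU+ld.MEM @i4,i5  | dual
4. sll.ALU @i6  | RAW r2
5. bne.BR+or.ALU @i7,i8  | dual

ISSUED = 1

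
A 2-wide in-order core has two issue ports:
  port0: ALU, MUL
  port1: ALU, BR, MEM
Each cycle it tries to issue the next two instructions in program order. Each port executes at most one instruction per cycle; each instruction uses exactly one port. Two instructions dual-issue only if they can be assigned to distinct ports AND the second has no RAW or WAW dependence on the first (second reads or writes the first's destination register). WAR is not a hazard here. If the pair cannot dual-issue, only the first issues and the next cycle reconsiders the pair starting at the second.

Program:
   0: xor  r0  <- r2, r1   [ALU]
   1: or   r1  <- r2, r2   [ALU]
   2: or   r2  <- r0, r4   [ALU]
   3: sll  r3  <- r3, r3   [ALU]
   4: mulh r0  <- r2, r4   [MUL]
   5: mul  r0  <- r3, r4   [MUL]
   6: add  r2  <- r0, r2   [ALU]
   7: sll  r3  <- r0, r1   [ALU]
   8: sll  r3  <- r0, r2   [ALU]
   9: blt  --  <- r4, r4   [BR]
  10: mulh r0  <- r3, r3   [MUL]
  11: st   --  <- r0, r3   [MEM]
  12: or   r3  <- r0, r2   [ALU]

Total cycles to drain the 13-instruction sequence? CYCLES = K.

CYCLES = 8

c0: i0+i1 xor or  pair
c1: i2+i3 or sll  pair
c2: i4 mulh  no-port MUL/MUL
c3: i5 mul  RAW r0
c4: i6+i7 add sll  pair
c5: i8+i9 sll blt  pair
c6: i10 mulh  RAW r0
c7: i11+i12 st or  pair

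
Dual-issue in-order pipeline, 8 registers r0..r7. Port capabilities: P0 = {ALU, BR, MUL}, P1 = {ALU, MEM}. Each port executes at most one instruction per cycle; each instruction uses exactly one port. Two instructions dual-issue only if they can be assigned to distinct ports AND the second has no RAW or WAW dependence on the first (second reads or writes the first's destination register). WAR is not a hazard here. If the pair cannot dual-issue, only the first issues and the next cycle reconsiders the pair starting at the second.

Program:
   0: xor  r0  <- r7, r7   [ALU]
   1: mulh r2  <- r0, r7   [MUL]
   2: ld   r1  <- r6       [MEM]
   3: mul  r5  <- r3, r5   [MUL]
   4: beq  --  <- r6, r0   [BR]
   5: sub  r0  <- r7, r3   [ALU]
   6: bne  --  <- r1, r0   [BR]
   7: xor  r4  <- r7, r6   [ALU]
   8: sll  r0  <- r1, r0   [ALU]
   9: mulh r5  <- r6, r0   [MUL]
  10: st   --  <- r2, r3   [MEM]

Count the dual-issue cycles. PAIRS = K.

t=0 i0:xor ; RAW r0
t=1 i1&i2:mulh;ld ; pair
t=2 i3:mul ; no-port MUL/BR
t=3 i4&i5:beq;sub ; pair
t=4 i6&i7:bne;xor ; pair
t=5 i8:sll ; RAW r0
t=6 i9&i10:mulh;st ; pair

PAIRS = 4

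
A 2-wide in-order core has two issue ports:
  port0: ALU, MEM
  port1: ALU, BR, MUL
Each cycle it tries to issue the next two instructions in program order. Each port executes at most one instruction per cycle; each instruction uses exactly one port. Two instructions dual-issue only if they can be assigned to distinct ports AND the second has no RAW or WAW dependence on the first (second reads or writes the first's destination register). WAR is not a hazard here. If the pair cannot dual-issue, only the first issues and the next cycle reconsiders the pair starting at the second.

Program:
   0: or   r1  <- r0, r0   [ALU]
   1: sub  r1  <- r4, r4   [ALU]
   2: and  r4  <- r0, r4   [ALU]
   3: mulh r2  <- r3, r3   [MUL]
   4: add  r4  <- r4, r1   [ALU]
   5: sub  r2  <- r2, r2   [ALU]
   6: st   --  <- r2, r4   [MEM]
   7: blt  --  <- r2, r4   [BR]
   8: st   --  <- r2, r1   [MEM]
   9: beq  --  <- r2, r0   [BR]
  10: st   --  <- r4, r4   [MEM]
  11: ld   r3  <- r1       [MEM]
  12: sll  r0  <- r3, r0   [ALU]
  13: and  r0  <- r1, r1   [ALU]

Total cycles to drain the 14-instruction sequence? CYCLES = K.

#0 head=0: or i0 WAW r1
#1 head=1: sub and i1&i2 2-wide
#2 head=3: mulh add i3&i4 2-wide
#3 head=5: sub i5 RAW r2
#4 head=6: st blt i6&i7 2-wide
#5 head=8: st beq i8&i9 2-wide
#6 head=10: st i10 no-port MEM/MEM
#7 head=11: ld i11 RAW r3
#8 head=12: sll i12 WAW r0
#9 head=13: and i13 tail

CYCLES = 10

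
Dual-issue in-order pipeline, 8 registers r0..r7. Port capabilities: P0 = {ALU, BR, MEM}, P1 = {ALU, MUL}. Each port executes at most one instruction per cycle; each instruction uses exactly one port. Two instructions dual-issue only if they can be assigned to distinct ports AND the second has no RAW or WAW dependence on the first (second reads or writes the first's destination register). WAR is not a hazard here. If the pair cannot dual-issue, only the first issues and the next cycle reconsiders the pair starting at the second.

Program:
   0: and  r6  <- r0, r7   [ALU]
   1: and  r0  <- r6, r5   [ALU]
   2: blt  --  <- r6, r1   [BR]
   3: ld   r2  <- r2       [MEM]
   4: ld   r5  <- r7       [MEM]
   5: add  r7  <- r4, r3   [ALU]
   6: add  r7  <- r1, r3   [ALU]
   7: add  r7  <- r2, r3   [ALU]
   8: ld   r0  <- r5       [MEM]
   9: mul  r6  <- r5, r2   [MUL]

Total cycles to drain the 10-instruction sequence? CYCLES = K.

CYCLES = 7

  cy0 -> i0 (and) RAW r6
  cy1 -> i1/i2 (and;blt) 2-wide
  cy2 -> i3 (ld) no-port MEM/MEM
  cy3 -> i4/i5 (ld;add) 2-wide
  cy4 -> i6 (add) WAW r7
  cy5 -> i7/i8 (add;ld) 2-wide
  cy6 -> i9 (mul) tail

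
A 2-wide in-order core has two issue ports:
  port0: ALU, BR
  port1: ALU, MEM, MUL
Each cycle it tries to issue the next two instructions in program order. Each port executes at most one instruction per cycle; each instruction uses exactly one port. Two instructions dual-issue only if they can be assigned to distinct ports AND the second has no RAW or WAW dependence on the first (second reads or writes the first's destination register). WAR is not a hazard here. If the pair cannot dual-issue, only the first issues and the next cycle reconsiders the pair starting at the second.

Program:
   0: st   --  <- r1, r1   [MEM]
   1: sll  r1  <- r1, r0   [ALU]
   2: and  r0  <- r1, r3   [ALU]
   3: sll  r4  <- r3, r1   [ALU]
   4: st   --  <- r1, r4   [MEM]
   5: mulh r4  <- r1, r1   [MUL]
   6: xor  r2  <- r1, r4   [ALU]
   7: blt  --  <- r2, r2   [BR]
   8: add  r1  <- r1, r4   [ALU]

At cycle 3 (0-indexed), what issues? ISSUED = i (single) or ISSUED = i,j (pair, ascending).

  cy0 -> i0+i1 (st.MEM+sll.ALU) pair
  cy1 -> i2+i3 (and.ALU+sll.ALU) pair
  cy2 -> i4 (st.MEM) no-port MEM/MUL
  cy3 -> i5 (mulh.MUL) RAW r4
  cy4 -> i6 (xor.ALU) RAW r2
  cy5 -> i7+i8 (blt.BR+add.ALU) pair

ISSUED = 5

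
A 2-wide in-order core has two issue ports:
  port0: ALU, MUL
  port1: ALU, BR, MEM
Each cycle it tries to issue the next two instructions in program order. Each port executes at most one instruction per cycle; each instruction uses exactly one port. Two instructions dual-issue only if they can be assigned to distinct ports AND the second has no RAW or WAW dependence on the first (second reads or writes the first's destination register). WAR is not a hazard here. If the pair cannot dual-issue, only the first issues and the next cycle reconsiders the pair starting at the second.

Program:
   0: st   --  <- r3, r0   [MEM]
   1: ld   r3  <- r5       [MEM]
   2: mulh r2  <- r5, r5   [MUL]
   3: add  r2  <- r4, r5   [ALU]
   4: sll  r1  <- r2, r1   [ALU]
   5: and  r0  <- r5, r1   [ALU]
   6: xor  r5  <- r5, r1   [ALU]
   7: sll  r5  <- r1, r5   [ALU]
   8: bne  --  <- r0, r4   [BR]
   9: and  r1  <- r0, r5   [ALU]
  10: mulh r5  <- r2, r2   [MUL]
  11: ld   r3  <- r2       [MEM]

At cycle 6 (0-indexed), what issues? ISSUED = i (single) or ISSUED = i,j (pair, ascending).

  cy0 -> i0 (st) no-port MEM/MEM
  cy1 -> i1,i2 (ld;mulh) 2-wide
  cy2 -> i3 (add) RAW r2
  cy3 -> i4 (sll) RAW r1
  cy4 -> i5,i6 (and;xor) 2-wide
  cy5 -> i7,i8 (sll;bne) 2-wide
  cy6 -> i9,i10 (and;mulh) 2-wide
  cy7 -> i11 (ld) tail

ISSUED = 9,10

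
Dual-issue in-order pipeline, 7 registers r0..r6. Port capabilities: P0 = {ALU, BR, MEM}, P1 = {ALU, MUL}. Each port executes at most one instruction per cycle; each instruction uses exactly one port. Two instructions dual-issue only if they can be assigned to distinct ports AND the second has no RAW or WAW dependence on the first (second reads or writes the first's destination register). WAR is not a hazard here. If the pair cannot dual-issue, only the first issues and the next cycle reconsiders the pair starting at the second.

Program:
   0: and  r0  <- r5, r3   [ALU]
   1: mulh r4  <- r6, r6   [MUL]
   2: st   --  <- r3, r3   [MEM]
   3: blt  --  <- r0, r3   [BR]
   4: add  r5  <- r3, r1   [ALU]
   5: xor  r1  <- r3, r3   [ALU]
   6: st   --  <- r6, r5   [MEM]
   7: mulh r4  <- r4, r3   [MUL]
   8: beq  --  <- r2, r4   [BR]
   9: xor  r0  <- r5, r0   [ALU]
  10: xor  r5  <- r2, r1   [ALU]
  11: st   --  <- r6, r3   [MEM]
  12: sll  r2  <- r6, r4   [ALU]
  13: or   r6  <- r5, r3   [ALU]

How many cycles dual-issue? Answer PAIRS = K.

PAIRS = 6

c0: i0/i1 and/mulh  2-wide
c1: i2 st  no-port MEM/BR
c2: i3/i4 blt/add  2-wide
c3: i5/i6 xor/st  2-wide
c4: i7 mulh  RAW r4
c5: i8/i9 beq/xor  2-wide
c6: i10/i11 xor/st  2-wide
c7: i12/i13 sll/or  2-wide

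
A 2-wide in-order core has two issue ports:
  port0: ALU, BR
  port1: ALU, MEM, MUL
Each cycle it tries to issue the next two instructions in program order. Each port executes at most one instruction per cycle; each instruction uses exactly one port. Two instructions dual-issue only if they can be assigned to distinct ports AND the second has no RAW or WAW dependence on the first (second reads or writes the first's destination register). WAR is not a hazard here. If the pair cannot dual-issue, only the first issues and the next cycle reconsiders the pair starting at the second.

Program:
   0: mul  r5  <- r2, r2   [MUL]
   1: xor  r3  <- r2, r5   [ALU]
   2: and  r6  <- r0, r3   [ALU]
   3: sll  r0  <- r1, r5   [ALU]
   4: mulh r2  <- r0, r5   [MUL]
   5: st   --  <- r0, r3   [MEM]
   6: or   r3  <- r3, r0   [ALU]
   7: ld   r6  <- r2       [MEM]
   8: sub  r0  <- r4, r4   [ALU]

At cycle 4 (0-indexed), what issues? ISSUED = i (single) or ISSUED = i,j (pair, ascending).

[0] i0  mul  -- RAW r5
[1] i1  xor  -- RAW r3
[2] i2&i3  and;sll  -- 2-wide
[3] i4  mulh  -- no-port MUL/MEM
[4] i5&i6  st;or  -- 2-wide
[5] i7&i8  ld;sub  -- 2-wide

ISSUED = 5,6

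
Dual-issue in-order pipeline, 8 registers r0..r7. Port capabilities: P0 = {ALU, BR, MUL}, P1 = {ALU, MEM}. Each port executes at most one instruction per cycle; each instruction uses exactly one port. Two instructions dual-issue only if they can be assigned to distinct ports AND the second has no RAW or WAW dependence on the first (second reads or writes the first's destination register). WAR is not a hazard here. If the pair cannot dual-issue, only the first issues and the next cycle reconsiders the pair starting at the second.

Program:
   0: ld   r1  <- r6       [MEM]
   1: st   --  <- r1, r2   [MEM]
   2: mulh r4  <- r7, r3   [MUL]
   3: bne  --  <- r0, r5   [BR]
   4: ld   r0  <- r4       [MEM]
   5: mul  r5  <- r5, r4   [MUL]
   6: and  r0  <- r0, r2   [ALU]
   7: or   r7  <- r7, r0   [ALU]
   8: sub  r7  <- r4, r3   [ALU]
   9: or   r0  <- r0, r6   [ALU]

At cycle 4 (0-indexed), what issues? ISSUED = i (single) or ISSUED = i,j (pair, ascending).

ISSUED = 7

c0: i0 ld.MEM  no-port MEM/MEM
c1: i1+i2 st.MEM mulh.MUL  pair
c2: i3+i4 bne.BR ld.MEM  pair
c3: i5+i6 mul.MUL and.ALU  pair
c4: i7 or.ALU  WAW r7
c5: i8+i9 sub.ALU or.ALU  pair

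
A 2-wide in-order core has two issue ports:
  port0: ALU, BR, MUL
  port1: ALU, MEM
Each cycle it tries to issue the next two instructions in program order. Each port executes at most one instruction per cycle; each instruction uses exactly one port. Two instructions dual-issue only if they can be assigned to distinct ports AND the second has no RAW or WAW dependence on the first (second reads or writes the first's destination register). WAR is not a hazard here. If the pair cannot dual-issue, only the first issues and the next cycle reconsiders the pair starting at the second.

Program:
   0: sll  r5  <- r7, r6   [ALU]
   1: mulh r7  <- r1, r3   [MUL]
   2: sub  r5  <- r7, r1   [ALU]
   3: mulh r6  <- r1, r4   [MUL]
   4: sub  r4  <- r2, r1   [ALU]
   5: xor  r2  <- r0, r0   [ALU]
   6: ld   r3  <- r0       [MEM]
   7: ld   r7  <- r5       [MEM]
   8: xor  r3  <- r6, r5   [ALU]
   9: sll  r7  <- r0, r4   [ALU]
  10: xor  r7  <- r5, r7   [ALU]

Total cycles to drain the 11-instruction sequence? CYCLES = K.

#0 head=0: sll.ALU/mulh.MUL i0+i1 dual
#1 head=2: sub.ALU/mulh.MUL i2+i3 dual
#2 head=4: sub.ALU/xor.ALU i4+i5 dual
#3 head=6: ld.MEM i6 no-port MEM/MEM
#4 head=7: ld.MEM/xor.ALU i7+i8 dual
#5 head=9: sll.ALU i9 RAW+WAW r7
#6 head=10: xor.ALU i10 tail

CYCLES = 7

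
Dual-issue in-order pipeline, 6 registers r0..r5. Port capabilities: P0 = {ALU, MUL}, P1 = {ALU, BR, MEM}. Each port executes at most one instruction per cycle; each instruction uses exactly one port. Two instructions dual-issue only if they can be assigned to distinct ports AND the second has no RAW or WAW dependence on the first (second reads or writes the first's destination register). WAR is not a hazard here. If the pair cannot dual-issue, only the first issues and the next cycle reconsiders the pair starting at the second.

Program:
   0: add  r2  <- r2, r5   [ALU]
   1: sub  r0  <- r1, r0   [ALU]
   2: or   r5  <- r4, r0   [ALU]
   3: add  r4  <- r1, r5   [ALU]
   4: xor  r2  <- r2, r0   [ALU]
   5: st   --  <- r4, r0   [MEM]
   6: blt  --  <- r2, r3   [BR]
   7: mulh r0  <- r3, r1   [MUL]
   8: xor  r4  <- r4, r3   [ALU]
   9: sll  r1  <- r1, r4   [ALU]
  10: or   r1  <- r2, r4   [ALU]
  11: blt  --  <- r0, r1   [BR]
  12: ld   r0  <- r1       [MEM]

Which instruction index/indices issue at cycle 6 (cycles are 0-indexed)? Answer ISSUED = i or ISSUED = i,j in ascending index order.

  cy0 -> i0/i1 (add.ALU sub.ALU) 2-wide
  cy1 -> i2 (or.ALU) RAW r5
  cy2 -> i3/i4 (add.ALU xor.ALU) 2-wide
  cy3 -> i5 (st.MEM) no-port MEM/BR
  cy4 -> i6/i7 (blt.BR mulh.MUL) 2-wide
  cy5 -> i8 (xor.ALU) RAW r4
  cy6 -> i9 (sll.ALU) WAW r1
  cy7 -> i10 (or.ALU) RAW r1
  cy8 -> i11 (blt.BR) no-port BR/MEM
  cy9 -> i12 (ld.MEM) tail

ISSUED = 9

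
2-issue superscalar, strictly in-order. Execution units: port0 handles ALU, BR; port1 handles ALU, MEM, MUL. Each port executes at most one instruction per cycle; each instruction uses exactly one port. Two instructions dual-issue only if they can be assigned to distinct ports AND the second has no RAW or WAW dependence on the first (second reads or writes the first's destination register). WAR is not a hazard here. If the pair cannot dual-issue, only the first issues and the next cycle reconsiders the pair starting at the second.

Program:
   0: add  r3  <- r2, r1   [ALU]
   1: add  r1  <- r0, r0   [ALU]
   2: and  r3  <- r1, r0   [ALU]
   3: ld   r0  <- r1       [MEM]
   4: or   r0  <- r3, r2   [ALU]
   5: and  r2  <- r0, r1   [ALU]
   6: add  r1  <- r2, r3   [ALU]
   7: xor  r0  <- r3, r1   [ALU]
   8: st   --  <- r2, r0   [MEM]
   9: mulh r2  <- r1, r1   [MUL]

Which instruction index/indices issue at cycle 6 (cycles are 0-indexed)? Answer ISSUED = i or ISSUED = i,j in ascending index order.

ISSUED = 8

[0] i0+i1  add+add  -- pair
[1] i2+i3  and+ld  -- pair
[2] i4  or  -- RAW r0
[3] i5  and  -- RAW r2
[4] i6  add  -- RAW r1
[5] i7  xor  -- RAW r0
[6] i8  st  -- no-port MEM/MUL
[7] i9  mulh  -- tail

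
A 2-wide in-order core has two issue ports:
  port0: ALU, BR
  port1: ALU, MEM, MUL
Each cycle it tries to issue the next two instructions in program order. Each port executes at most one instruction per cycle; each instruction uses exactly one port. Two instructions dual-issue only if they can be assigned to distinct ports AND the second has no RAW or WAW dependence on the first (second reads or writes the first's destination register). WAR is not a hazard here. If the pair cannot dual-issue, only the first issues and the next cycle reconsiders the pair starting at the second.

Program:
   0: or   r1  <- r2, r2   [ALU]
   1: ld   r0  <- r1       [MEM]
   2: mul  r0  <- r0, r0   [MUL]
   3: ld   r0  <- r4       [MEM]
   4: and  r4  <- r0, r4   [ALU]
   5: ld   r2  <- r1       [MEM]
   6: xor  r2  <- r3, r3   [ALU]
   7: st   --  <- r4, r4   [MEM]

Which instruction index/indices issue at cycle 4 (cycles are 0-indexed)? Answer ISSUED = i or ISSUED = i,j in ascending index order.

ISSUED = 4,5

#0 head=0: or.ALU i0 RAW r1
#1 head=1: ld.MEM i1 no-port MEM/MUL
#2 head=2: mul.MUL i2 no-port MUL/MEM
#3 head=3: ld.MEM i3 RAW r0
#4 head=4: and.ALU ld.MEM i4&i5 dual
#5 head=6: xor.ALU st.MEM i6&i7 dual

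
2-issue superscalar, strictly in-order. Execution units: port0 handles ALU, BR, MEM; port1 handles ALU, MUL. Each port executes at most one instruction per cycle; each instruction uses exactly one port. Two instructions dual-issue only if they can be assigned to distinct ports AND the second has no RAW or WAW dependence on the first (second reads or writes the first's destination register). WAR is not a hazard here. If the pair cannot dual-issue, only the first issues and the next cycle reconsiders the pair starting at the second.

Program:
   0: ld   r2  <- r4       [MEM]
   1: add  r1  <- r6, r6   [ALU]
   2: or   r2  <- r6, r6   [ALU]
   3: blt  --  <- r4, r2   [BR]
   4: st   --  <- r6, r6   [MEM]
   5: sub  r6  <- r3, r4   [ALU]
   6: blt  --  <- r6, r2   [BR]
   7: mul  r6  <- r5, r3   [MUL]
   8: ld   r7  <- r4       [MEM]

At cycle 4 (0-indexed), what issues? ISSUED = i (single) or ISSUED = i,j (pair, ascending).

#0 head=0: ld+add i0,i1 pair
#1 head=2: or i2 RAW r2
#2 head=3: blt i3 no-port BR/MEM
#3 head=4: st+sub i4,i5 pair
#4 head=6: blt+mul i6,i7 pair
#5 head=8: ld i8 tail

ISSUED = 6,7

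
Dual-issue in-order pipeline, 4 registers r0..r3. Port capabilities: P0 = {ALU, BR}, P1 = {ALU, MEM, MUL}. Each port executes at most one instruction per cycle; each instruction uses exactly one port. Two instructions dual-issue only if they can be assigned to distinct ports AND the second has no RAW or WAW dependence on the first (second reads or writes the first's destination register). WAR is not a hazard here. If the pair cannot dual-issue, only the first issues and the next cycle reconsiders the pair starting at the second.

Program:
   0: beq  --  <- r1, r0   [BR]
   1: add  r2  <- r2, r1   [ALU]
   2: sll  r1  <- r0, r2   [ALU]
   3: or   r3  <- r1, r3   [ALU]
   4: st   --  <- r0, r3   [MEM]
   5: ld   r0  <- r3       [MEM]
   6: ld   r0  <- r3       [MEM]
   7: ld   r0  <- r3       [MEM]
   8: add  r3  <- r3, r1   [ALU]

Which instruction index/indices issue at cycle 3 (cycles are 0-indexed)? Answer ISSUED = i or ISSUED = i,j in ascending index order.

#0 head=0: beq add i0,i1 2-wide
#1 head=2: sll i2 RAW r1
#2 head=3: or i3 RAW r3
#3 head=4: st i4 no-port MEM/MEM
#4 head=5: ld i5 no-port MEM/MEM
#5 head=6: ld i6 no-port MEM/MEM
#6 head=7: ld add i7,i8 2-wide

ISSUED = 4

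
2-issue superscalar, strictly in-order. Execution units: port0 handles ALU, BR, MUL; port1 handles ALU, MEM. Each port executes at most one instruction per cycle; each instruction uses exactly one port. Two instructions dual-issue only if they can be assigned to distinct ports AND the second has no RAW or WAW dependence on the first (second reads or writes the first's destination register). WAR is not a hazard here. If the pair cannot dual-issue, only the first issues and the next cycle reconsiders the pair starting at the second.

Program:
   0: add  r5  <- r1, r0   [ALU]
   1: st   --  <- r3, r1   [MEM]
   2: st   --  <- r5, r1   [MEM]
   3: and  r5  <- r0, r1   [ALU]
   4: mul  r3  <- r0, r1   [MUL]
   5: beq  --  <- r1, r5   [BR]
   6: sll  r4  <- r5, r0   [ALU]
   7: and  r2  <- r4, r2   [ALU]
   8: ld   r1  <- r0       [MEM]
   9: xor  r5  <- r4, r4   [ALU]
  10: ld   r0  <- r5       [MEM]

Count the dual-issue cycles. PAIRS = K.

t=0 i0+i1:add.ALU+st.MEM ; 2-wide
t=1 i2+i3:st.MEM+and.ALU ; 2-wide
t=2 i4:mul.MUL ; no-port MUL/BR
t=3 i5+i6:beq.BR+sll.ALU ; 2-wide
t=4 i7+i8:and.ALU+ld.MEM ; 2-wide
t=5 i9:xor.ALU ; RAW r5
t=6 i10:ld.MEM ; tail

PAIRS = 4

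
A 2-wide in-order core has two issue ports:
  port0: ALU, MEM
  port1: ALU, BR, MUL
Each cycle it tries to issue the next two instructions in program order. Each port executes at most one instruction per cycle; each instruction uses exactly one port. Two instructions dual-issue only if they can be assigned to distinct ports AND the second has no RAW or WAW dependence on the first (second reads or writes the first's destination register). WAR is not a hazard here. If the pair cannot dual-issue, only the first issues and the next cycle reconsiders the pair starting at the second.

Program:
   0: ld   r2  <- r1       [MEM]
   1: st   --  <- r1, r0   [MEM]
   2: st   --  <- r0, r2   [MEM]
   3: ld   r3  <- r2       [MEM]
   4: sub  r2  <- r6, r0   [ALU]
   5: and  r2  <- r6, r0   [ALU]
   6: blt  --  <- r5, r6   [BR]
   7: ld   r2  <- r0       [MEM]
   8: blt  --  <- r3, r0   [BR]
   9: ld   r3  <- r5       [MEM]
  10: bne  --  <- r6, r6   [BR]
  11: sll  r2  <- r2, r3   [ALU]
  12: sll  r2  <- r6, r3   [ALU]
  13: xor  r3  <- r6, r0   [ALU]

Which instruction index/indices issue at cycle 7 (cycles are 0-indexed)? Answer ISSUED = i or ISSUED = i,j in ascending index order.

c0: i0 ld  no-port MEM/MEM
c1: i1 st  no-port MEM/MEM
c2: i2 st  no-port MEM/MEM
c3: i3,i4 ld sub  dual
c4: i5,i6 and blt  dual
c5: i7,i8 ld blt  dual
c6: i9,i10 ld bne  dual
c7: i11 sll  WAW r2
c8: i12,i13 sll xor  dual

ISSUED = 11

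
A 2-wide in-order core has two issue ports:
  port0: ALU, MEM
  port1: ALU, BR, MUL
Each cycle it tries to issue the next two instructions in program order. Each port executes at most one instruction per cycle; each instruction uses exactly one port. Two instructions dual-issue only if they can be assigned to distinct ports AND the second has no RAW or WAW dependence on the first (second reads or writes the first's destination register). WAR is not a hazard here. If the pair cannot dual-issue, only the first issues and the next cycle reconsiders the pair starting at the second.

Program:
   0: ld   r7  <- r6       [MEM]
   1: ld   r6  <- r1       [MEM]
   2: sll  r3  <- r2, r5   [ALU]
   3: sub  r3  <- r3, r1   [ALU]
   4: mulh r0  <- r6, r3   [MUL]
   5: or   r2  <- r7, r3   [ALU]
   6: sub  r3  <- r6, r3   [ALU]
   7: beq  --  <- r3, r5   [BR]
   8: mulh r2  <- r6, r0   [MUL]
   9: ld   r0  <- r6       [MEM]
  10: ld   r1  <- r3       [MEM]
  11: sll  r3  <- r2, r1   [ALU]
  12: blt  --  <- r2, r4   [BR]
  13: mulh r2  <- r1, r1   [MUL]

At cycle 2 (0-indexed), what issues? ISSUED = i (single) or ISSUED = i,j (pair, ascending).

#0 head=0: ld.MEM i0 no-port MEM/MEM
#1 head=1: ld.MEM;sll.ALU i1,i2 2-wide
#2 head=3: sub.ALU i3 RAW r3
#3 head=4: mulh.MUL;or.ALU i4,i5 2-wide
#4 head=6: sub.ALU i6 RAW r3
#5 head=7: beq.BR i7 no-port BR/MUL
#6 head=8: mulh.MUL;ld.MEM i8,i9 2-wide
#7 head=10: ld.MEM i10 RAW r1
#8 head=11: sll.ALU;blt.BR i11,i12 2-wide
#9 head=13: mulh.MUL i13 tail

ISSUED = 3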